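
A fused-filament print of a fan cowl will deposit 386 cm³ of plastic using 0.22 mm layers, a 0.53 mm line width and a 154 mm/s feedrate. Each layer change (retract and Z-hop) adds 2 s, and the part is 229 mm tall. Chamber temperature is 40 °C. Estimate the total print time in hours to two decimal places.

Bead cross-section: 0.22 × 0.53 → 0.1166 mm².
Total extruded path = 386000/0.1166 = 3310463.1 mm.
Time extruding = 3310463.1 / 154 = 21496.5 s.
Number of layers: 229 / 0.22 → 1041 (rounded up).
Non-print overhead: 1041 × 2 → 2082 s.
Altogether 21496.5 + 2082 = 23578.5 s, i.e. 6.55 hours.

6.55 hours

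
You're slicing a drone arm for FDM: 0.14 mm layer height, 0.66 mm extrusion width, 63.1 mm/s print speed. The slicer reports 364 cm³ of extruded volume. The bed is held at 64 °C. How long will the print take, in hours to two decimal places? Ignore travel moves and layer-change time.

17.34 hours

Extrusion cross-section = 0.14 × 0.66 = 0.0924 mm².
Total extruded path = 364000/0.0924 = 3939393.9 mm.
Time extruding: 3939393.9 / 63.1 → 62431 s.
That's 62431 s → 17.34 hours.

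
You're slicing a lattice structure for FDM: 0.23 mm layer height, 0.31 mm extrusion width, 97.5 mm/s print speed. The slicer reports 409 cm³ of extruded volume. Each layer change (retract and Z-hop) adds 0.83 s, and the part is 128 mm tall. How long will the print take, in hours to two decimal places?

Extrusion cross-section: 0.23 × 0.31 → 0.0713 mm².
Total extruded path = 409000/0.0713 = 5736325.4 mm.
Print-move time = 5736325.4 / 97.5 = 58834.1 s.
Layer count = ceil(128 / 0.23) = 557.
Layer-change overhead: 557 × 0.83 → 462.31 s.
Altogether 58834.1 + 462.31 = 59296.41 s, i.e. 16.47 hours.

16.47 hours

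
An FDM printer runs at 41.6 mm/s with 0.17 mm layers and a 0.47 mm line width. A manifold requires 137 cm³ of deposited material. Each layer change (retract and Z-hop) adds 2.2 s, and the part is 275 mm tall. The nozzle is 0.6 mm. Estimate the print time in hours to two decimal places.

Extrusion cross-section = 0.17 × 0.47, so 0.0799 mm².
Path length: 137000 mm³ / 0.0799 mm² → 1714643.3 mm.
Time extruding: 1714643.3 / 41.6 → 41217.4 s.
Number of layers: 275 / 0.17 → 1618 (rounded up).
Z-hop total = 1618 × 2.2 = 3559.6 s.
Altogether 41217.4 + 3559.6 = 44777 s, i.e. 12.44 hours.

12.44 hours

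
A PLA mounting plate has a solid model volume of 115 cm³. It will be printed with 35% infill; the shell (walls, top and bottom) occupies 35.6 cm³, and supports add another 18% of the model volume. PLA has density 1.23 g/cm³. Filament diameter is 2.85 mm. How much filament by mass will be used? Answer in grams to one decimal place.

Interior volume: 115 − 35.6 → 79.4 cm³.
Infill deposited = 0.35 × 79.4, so 27.79 cm³.
Support = 0.18 × 115 = 20.7 cm³.
Total extruded = 35.6 + 27.79 + 20.7, so 84.09 cm³.
Mass: 84.09 × 1.23 → 103.4307 g.

103.4 g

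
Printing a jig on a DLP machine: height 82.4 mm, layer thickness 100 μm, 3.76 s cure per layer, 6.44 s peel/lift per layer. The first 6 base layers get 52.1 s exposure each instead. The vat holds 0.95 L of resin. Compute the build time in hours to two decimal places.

Layers = ⌈82.4/0.1⌉ = 824.
Bottom layers = 6 × (52.1 + 6.44), so 351.24 s.
Regular layers = 818 × (3.76 + 6.44), so 8343.6 s.
Sum: 351.24 + 8343.6 = 8694.84 s → 2.42 hours.

2.42 hours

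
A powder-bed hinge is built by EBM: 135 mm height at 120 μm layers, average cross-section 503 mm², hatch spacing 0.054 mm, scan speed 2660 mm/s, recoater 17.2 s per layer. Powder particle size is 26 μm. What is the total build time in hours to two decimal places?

6.47 hours

Layer count = ceil(135 / 0.12) = 1125.
Hatch length per layer: 503 / 0.054 → 9314.8 mm.
Beam time per layer = 9314.8 / 2660 = 3.5018 s.
Layer cycle = 3.5018 + 17.2 = 20.7018 s.
Build time = 1125 × 20.7018 = 23289.525 s = 6.47 hours.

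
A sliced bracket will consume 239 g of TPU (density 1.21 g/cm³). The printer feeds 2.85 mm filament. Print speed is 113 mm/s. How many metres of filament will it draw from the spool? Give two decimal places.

30.96 m

Volume = 239 g / 1.21 g·cm⁻³ = 197.5207 cm³ = 197520.7 mm³.
A = π r² = π × 1.425² = 6.3794 mm².
L = V/A = 197520.7/6.3794 = 30962.27 mm → 30.96 m.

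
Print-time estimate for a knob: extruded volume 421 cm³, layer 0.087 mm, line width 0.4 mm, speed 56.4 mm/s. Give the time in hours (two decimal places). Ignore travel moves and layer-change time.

59.58 hours

Extrusion cross-section = 0.087 × 0.4 = 0.0348 mm².
Toolpath length = 421 cm³ / 0.0348 mm² = 421000 / 0.0348 = 12097701.1 mm.
Print-move time = 12097701.1 / 56.4, so 214498.2 s.
Converting: 214498.2 s = 59.58 hours.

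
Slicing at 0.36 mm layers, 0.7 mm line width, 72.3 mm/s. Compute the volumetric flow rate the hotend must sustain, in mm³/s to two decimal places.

Extrusion cross-section = 0.36 × 0.7, so 0.252 mm².
Q = v·A = 72.3 × 0.252 = 18.22 mm³/s.

18.22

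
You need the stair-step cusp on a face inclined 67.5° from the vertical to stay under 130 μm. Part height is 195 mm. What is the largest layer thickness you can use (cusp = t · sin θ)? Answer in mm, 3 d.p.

sin(67.5°) = 0.9239; t_max = 0.13/0.9239 = 0.141 mm.

0.141 mm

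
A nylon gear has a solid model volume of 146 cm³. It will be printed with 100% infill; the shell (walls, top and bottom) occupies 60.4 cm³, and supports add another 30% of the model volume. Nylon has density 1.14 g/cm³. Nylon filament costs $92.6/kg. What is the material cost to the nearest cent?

$20.04

Interior volume: 146 − 60.4 → 85.6 cm³.
Deposited infill: 1.00 × 85.6 → 85.6 cm³.
Support = 0.30 × 146 = 43.8 cm³.
Total extruded: 60.4 + 85.6 + 43.8 → 189.8 cm³.
Mass = 189.8 × 1.14, so 216.372 g.
Cost = 216.372 g / 1000 × $92.6/kg = $20.04.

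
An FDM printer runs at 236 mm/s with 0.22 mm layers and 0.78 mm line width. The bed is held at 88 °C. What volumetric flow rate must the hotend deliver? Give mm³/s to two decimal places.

Extrusion cross-section = 0.22 × 0.78, so 0.1716 mm².
Q = v·A = 236 × 0.1716 = 40.50 mm³/s.

40.50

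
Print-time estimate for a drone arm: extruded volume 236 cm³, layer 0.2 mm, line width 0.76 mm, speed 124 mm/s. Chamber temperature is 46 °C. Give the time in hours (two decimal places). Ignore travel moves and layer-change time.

Bead cross-section: 0.2 × 0.76 → 0.152 mm².
Toolpath length = 236 cm³ / 0.152 mm² = 236000 / 0.152 = 1552631.6 mm.
Time extruding = 1552631.6 / 124, so 12521.2 s.
That's 12521.2 s → 3.48 hours.

3.48 hours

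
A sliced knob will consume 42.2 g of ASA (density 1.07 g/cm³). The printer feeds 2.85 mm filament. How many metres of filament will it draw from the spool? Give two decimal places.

Volume = 42.2 g / 1.07 g·cm⁻³ = 39.4393 cm³ = 39439.3 mm³.
A = π r² = π × 1.425² = 6.3794 mm².
Length = 39439.3 / 6.3794 = 6182.29 mm = 6.18 m.

6.18 m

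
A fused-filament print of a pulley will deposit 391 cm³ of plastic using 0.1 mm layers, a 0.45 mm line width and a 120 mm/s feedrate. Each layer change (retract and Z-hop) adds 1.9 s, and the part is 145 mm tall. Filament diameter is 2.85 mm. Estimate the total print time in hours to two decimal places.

Line area = 0.1 × 0.45 = 0.045 mm².
Total extruded path = 391000/0.045 = 8688888.9 mm.
Extrusion time: 8688888.9 / 120 → 72407.4 s.
Layer count = ceil(145 / 0.1) = 1450.
Z-hop total = 1450 × 1.9, so 2755 s.
Total = 72407.4 + 2755 = 75162.4 s = 20.88 hours.

20.88 hours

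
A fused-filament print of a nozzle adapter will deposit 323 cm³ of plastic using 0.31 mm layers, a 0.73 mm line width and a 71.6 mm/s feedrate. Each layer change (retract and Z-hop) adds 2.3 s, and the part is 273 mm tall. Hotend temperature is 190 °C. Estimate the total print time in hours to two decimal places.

Extrusion cross-section = 0.31 × 0.73, so 0.2263 mm².
Total extruded path = 323000/0.2263 = 1427308.9 mm.
Extrusion time = 1427308.9 / 71.6 = 19934.5 s.
Layer count = ceil(273 / 0.31) = 881.
Layer-change overhead: 881 × 2.3 → 2026.3 s.
Altogether 19934.5 + 2026.3 = 21960.8 s, i.e. 6.10 hours.

6.10 hours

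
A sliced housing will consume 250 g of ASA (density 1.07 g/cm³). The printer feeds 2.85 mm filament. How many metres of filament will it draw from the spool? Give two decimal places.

Extruded volume: 250/1.07 = 233.6449 cm³ (233644.9 mm³).
Cross-section of 2.85 mm filament: π·(2.85/2)² = 6.3794 mm².
L = V/A = 233644.9/6.3794 = 36624.9 mm → 36.62 m.

36.62 m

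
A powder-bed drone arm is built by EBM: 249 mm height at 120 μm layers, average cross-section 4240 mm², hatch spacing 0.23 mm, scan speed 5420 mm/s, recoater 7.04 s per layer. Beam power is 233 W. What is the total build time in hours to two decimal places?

6.02 hours

Layer count = ceil(249 / 0.12) = 2075.
Hatch length per layer: 4240 / 0.23 → 18434.8 mm.
Scan time per layer = 18434.8 / 5420 = 3.4013 s.
Time per layer = 3.4013 + 7.04, so 10.4413 s.
2075 layers × 10.4413 s/layer = 21665.6975 s, i.e. 6.02 hours.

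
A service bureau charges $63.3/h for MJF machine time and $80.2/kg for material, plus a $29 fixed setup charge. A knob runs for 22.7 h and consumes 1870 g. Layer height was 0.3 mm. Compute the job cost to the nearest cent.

Machine-time cost: 63.3 × 22.7 → $1436.91.
Material charge: 80.2 × 1870/1000 → $149.974.
Adding setup: 1436.91 + 149.974 + 29 → 1615.884 ≈ $1615.88.

$1615.88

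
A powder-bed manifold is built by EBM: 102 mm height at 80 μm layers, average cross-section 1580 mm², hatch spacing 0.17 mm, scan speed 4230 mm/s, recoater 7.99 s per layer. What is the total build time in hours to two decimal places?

3.61 hours

Layer count = ceil(102 / 0.08) = 1275.
Per-layer scan distance: 1580 / 0.17 → 9294.1 mm.
Scan time per layer = 9294.1 / 4230, so 2.1972 s.
Time per layer: 2.1972 + 7.99 → 10.1872 s.
Total: 1275 × 10.1872 s = 12988.68 s → 3.61 hours.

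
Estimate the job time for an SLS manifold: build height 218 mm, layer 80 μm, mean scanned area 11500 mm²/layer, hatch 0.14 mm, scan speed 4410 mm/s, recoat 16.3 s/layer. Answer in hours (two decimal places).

Layer count = ceil(218 / 0.08) = 2725.
Per-layer scan distance = 11500 / 0.14 = 82142.9 mm.
Per-layer scan time = 82142.9 / 4410 = 18.6265 s.
Per-layer time = 18.6265 + 16.3, so 34.9265 s.
2725 layers × 34.9265 s/layer = 95174.7125 s, i.e. 26.44 hours.

26.44 hours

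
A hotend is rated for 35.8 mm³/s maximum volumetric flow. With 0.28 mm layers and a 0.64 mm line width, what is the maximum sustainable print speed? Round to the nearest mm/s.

A = 0.28 × 0.64 = 0.1792 mm².
Max speed = 35.8 / 0.1792 = 199.78 ≈ 200 mm/s.

200 mm/s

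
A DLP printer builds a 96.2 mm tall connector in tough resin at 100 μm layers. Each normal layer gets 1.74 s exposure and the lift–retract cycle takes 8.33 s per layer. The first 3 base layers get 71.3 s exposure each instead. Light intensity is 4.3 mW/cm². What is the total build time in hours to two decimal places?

2.75 hours

Layers = ⌈96.2/0.1⌉ = 962.
Bottom layers = 3 × (71.3 + 8.33), so 238.89 s.
Remaining layers = 959 × (1.74 + 8.33) = 9657.13 s.
Total = 238.89 + 9657.13 = 9896.02 s = 2.75 hours.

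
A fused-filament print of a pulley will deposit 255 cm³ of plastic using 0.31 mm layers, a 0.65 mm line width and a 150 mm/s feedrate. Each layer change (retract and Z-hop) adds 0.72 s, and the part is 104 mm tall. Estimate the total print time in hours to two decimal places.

2.41 hours

Extrusion cross-section = 0.31 × 0.65, so 0.2015 mm².
Path length: 255000 mm³ / 0.2015 mm² → 1265508.7 mm.
Print-move time = 1265508.7 / 150 = 8436.7 s.
Layers = ⌈104/0.31⌉ = 336.
Non-print overhead: 336 × 0.72 → 241.92 s.
Total = 8436.7 + 241.92 = 8678.62 s = 2.41 hours.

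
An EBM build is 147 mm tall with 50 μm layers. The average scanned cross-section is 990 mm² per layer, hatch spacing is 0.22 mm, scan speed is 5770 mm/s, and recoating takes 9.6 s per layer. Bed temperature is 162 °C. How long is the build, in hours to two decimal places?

8.48 hours

Layers = ⌈147/0.05⌉ = 2940.
Hatch length per layer = 990 / 0.22 = 4500 mm.
Scan time per layer: 4500 / 5770 → 0.7799 s.
Per-layer time = 0.7799 + 9.6, so 10.3799 s.
Total: 2940 × 10.3799 s = 30516.906 s → 8.48 hours.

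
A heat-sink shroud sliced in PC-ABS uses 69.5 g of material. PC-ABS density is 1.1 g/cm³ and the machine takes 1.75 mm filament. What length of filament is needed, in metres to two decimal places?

26.27 m

Extruded volume: 69.5/1.1 = 63.1818 cm³ (63181.8 mm³).
A = π r² = π × 0.875² = 2.4053 mm².
Length = 63181.8 / 2.4053 = 26267.74 mm = 26.27 m.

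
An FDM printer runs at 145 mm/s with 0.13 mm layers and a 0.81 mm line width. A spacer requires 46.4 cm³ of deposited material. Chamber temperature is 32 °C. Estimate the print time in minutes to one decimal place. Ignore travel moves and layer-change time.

50.6 minutes

Bead cross-section = 0.13 × 0.81, so 0.1053 mm².
Toolpath length = 46.4 cm³ / 0.1053 mm² = 46400 / 0.1053 = 440645.8 mm.
Extrusion time = 440645.8 / 145, so 3038.9 s.
That's 3038.9 s → 50.6 minutes.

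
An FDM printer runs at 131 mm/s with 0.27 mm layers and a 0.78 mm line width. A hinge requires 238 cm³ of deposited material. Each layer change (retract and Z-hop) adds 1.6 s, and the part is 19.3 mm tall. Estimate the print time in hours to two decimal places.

2.43 hours

Extrusion cross-section: 0.27 × 0.78 → 0.2106 mm².
Toolpath length = 238 cm³ / 0.2106 mm² = 238000 / 0.2106 = 1130104.5 mm.
Print-move time = 1130104.5 / 131 = 8626.8 s.
Layers = ⌈19.3/0.27⌉ = 72.
Z-hop total: 72 × 1.6 → 115.2 s.
Total = 8626.8 + 115.2 = 8742 s = 2.43 hours.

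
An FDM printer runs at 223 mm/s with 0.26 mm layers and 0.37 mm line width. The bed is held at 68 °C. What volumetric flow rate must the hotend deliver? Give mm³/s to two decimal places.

21.45

Bead cross-section: 0.26 × 0.37 → 0.0962 mm².
Q = v·A = 223 × 0.0962 = 21.45 mm³/s.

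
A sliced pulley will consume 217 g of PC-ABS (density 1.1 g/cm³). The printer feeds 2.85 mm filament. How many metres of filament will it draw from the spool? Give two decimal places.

30.92 m

Volume = 217 g / 1.1 g·cm⁻³ = 197.2727 cm³ = 197272.7 mm³.
Filament cross-section = π × (2.85/2)² = 6.3794 mm².
Length = 197272.7 / 6.3794 = 30923.39 mm = 30.92 m.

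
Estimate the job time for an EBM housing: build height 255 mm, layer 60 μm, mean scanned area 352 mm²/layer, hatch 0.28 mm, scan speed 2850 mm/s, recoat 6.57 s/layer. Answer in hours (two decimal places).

8.28 hours

Layers = ⌈255/0.06⌉ = 4250.
Scan path per layer: 352 / 0.28 → 1257.1 mm.
Beam time per layer = 1257.1 / 2850, so 0.4411 s.
Time per layer = 0.4411 + 6.57 = 7.0111 s.
Build time = 4250 × 7.0111 = 29797.175 s = 8.28 hours.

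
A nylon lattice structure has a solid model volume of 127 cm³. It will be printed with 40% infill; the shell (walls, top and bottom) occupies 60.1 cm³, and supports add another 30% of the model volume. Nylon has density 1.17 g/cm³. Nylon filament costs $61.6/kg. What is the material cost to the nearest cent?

Volume inside the shell = 127 − 60.1 = 66.9 cm³.
Infill volume: 0.40 × 66.9 → 26.76 cm³.
Support = 0.30 × 127, so 38.1 cm³.
Deposited volume: 60.1 + 26.76 + 38.1 → 124.96 cm³.
Mass: 124.96 × 1.17 → 146.2032 g.
At $61.6/kg: 146.2032/1000 × 61.6 = $9.01.

$9.01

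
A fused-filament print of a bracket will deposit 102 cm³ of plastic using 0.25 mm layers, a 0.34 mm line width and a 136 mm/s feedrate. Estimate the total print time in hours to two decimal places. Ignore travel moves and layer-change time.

2.45 hours

Extrusion cross-section: 0.25 × 0.34 → 0.085 mm².
Path length: 102000 mm³ / 0.085 mm² → 1200000 mm.
Extrusion time = 1200000 / 136 = 8823.5 s.
In the requested units: 8823.5 s = 2.45 hours.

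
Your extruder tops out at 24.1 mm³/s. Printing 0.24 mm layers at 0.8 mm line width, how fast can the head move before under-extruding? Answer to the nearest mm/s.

Bead cross-section = 0.24 × 0.8 = 0.192 mm².
v_max = Q/A = 24.1/0.192 = 125.52 mm/s → 126 mm/s.

126 mm/s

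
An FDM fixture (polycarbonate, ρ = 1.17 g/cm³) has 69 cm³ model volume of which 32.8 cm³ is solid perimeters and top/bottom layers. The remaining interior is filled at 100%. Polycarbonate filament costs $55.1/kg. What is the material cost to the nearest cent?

Interior volume: 69 − 32.8 → 36.2 cm³.
Deposited infill = 1.00 × 36.2, so 36.2 cm³.
Total printed volume: 32.8 + 36.2 → 69 cm³.
Mass: 69 × 1.17 → 80.73 g.
Cost = 80.73 g / 1000 × $55.1/kg = $4.45.

$4.45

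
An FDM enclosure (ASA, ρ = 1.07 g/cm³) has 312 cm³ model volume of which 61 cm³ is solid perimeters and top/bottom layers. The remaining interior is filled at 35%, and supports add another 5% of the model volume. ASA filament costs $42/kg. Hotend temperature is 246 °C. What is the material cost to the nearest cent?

$7.39

Interior volume: 312 − 61 → 251 cm³.
Infill volume: 0.35 × 251 → 87.85 cm³.
Support = 0.05 × 312 = 15.6 cm³.
Deposited volume: 61 + 87.85 + 15.6 → 164.45 cm³.
Mass: 164.45 × 1.07 → 175.9615 g.
At $42/kg: 175.9615/1000 × 42 = $7.39.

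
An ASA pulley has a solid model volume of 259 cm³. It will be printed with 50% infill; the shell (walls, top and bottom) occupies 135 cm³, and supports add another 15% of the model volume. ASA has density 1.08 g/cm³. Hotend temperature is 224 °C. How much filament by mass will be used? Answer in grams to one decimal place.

254.7 g

Volume inside the shell: 259 − 135 → 124 cm³.
Infill deposited = 0.50 × 124 = 62 cm³.
Support: 0.15 × 259 → 38.85 cm³.
Total printed volume = 135 + 62 + 38.85, so 235.85 cm³.
Mass: 235.85 × 1.08 → 254.718 g.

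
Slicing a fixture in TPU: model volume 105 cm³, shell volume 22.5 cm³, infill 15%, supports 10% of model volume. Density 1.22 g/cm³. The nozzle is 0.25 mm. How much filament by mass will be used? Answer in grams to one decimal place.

55.4 g

Interior volume: 105 − 22.5 → 82.5 cm³.
Infill volume = 0.15 × 82.5, so 12.375 cm³.
Support = 0.10 × 105 = 10.5 cm³.
Total extruded: 22.5 + 12.375 + 10.5 → 45.375 cm³.
Mass = 45.375 × 1.22 = 55.3575 g.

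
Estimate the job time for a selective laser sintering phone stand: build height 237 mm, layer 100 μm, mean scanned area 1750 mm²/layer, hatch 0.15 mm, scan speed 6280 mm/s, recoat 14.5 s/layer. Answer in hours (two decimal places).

Layers = ⌈237/0.1⌉ = 2370.
Scan path per layer: 1750 / 0.15 → 11666.7 mm.
Laser time per layer = 11666.7 / 6280 = 1.8578 s.
Per-layer time = 1.8578 + 14.5, so 16.3578 s.
Total: 2370 × 16.3578 s = 38767.986 s → 10.77 hours.

10.77 hours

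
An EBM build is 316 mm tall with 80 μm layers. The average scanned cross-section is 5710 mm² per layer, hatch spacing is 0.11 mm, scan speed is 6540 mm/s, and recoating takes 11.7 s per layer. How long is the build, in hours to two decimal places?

21.55 hours

Layer count = ceil(316 / 0.08) = 3950.
Hatch length per layer = 5710 / 0.11, so 51909.1 mm.
Scan time per layer = 51909.1 / 6540, so 7.9372 s.
Per-layer time: 7.9372 + 11.7 → 19.6372 s.
Build time = 3950 × 19.6372 = 77566.94 s = 21.55 hours.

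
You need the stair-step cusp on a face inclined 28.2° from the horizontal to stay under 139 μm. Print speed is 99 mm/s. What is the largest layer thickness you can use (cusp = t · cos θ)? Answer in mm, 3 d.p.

cos(28.2°) = 0.8813; t_max = 0.139/0.8813 = 0.158 mm.

0.158 mm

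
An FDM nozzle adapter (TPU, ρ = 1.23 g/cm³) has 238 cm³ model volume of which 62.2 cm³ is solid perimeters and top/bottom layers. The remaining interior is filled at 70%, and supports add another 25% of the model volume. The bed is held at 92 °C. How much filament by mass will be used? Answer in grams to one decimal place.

301.1 g

Infill region: 238 − 62.2 → 175.8 cm³.
Infill deposited = 0.70 × 175.8, so 123.06 cm³.
Support: 0.25 × 238 → 59.5 cm³.
Total extruded = 62.2 + 123.06 + 59.5, so 244.76 cm³.
Mass = 244.76 × 1.23 = 301.0548 g.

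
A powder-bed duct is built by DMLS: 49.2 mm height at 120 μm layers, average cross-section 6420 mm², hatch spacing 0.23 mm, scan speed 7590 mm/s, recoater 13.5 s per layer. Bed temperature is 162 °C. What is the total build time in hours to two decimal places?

1.96 hours

Number of layers: 49.2 / 0.12 → 410 (rounded up).
Per-layer scan distance: 6420 / 0.23 → 27913 mm.
Laser time per layer = 27913 / 7590, so 3.6776 s.
Layer cycle: 3.6776 + 13.5 → 17.1776 s.
410 layers × 17.1776 s/layer = 7042.816 s, i.e. 1.96 hours.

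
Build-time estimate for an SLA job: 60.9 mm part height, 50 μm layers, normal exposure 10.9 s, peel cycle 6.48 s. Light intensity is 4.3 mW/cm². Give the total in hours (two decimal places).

5.88 hours

Layer count = ceil(60.9 / 0.05) = 1218.
Per-layer time = 10.9 + 6.48, so 17.38 s.
Total = 1218 × 17.38 = 21168.84 s = 5.88 hours.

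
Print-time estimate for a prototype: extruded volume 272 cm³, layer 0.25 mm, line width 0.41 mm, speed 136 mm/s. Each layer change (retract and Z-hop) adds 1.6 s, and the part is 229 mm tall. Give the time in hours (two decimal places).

5.83 hours

Bead cross-section = 0.25 × 0.41 = 0.1025 mm².
Toolpath length = 272 cm³ / 0.1025 mm² = 272000 / 0.1025 = 2653658.5 mm.
Extrusion time = 2653658.5 / 136 = 19512.2 s.
Number of layers: 229 / 0.25 → 916 (rounded up).
Non-print overhead: 916 × 1.6 → 1465.6 s.
Altogether 19512.2 + 1465.6 = 20977.8 s, i.e. 5.83 hours.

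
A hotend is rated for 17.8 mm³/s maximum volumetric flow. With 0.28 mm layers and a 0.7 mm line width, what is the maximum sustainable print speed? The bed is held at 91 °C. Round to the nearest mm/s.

Extrusion cross-section: 0.28 × 0.7 → 0.196 mm².
Max speed = 17.8 / 0.196 = 90.82 ≈ 91 mm/s.

91 mm/s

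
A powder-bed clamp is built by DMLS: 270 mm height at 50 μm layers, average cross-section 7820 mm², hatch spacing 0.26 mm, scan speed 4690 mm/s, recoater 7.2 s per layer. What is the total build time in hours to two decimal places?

20.42 hours

Layers = ⌈270/0.05⌉ = 5400.
Hatch length per layer = 7820 / 0.26, so 30076.9 mm.
Laser time per layer = 30076.9 / 4690 = 6.413 s.
Per-layer time: 6.413 + 7.2 → 13.613 s.
Total: 5400 × 13.613 s = 73510.2 s → 20.42 hours.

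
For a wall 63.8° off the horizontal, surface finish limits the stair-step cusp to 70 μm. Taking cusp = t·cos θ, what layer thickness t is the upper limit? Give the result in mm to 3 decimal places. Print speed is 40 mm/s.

0.159 mm

cos(63.8°) = 0.4415; t_max = 0.07/0.4415 = 0.159 mm.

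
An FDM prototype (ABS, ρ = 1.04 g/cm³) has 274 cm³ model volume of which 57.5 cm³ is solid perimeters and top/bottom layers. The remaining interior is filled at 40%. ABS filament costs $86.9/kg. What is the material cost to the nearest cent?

$13.02

Interior volume = 274 − 57.5, so 216.5 cm³.
Infill volume: 0.40 × 216.5 → 86.6 cm³.
Total extruded = 57.5 + 86.6, so 144.1 cm³.
Mass: 144.1 × 1.04 → 149.864 g.
At $86.9/kg: 149.864/1000 × 86.9 = $13.02.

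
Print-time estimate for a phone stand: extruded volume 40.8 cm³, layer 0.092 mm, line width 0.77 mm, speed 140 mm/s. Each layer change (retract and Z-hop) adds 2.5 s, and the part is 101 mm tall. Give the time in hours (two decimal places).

1.91 hours

Bead cross-section = 0.092 × 0.77, so 0.07084 mm².
Path length: 40800 mm³ / 0.07084 mm² → 575945.8 mm.
Extrusion time = 575945.8 / 140 = 4113.9 s.
Layers = ⌈101/0.092⌉ = 1098.
Z-hop total = 1098 × 2.5 = 2745 s.
Altogether 4113.9 + 2745 = 6858.9 s, i.e. 1.91 hours.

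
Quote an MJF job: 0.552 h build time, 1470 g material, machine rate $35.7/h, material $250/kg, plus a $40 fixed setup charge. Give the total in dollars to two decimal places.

$427.21

Machine-time cost = 35.7 × 0.552, so $19.7064.
Material charge: 250 × 1470/1000 → $367.50.
Total = 19.7064 + 367.50 + 40 = 427.2064 ≈ $427.21.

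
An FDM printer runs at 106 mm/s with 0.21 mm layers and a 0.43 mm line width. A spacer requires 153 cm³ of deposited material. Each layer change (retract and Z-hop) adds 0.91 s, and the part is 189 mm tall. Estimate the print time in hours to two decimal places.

Line area = 0.21 × 0.43, so 0.0903 mm².
Path length: 153000 mm³ / 0.0903 mm² → 1694352.2 mm.
Print-move time = 1694352.2 / 106 = 15984.5 s.
Number of layers: 189 / 0.21 → 900 (rounded up).
Z-hop total = 900 × 0.91 = 819 s.
Altogether 15984.5 + 819 = 16803.5 s, i.e. 4.67 hours.

4.67 hours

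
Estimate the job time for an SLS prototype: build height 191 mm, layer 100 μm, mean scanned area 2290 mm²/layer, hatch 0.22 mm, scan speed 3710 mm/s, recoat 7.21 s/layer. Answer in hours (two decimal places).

Layers = ⌈191/0.1⌉ = 1910.
Scan path per layer = 2290 / 0.22, so 10409.1 mm.
Scan time per layer = 10409.1 / 3710, so 2.8057 s.
Layer cycle = 2.8057 + 7.21, so 10.0157 s.
Total: 1910 × 10.0157 s = 19129.987 s → 5.31 hours.

5.31 hours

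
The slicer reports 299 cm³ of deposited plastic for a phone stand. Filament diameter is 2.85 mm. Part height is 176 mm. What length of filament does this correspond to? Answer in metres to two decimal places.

46.87 m

Cross-section of 2.85 mm filament: π·(2.85/2)² = 6.3794 mm².
L = 299000 mm³ / 6.3794 mm² = 46869.61 mm, i.e. 46.87 m.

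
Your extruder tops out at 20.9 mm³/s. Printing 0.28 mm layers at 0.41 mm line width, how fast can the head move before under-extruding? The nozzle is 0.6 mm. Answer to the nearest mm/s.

A = 0.28 × 0.41, so 0.1148 mm².
Max speed = 20.9 / 0.1148 = 182.06 ≈ 182 mm/s.

182 mm/s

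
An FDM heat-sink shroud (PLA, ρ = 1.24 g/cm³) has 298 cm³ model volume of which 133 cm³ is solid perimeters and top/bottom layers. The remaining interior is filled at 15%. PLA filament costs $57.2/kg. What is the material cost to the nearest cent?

Volume inside the shell = 298 − 133, so 165 cm³.
Deposited infill: 0.15 × 165 → 24.75 cm³.
Deposited volume = 133 + 24.75, so 157.75 cm³.
Mass = 157.75 × 1.24, so 195.61 g.
Cost = 195.61 g / 1000 × $57.2/kg = $11.19.

$11.19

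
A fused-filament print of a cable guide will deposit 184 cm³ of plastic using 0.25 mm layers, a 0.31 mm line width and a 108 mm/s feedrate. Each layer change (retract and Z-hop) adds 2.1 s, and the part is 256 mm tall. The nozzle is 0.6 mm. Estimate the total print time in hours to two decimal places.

6.70 hours

Line area: 0.25 × 0.31 → 0.0775 mm².
Toolpath length = 184 cm³ / 0.0775 mm² = 184000 / 0.0775 = 2374193.5 mm.
Time extruding = 2374193.5 / 108, so 21983.3 s.
Layers = ⌈256/0.25⌉ = 1024.
Layer-change overhead = 1024 × 2.1, so 2150.4 s.
Total = 21983.3 + 2150.4 = 24133.7 s = 6.70 hours.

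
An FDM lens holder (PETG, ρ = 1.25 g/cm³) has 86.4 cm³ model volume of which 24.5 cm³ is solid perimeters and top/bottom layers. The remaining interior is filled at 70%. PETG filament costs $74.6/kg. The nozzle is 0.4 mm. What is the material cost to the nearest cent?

Infill region = 86.4 − 24.5, so 61.9 cm³.
Infill deposited: 0.70 × 61.9 → 43.33 cm³.
Total extruded: 24.5 + 43.33 → 67.83 cm³.
Mass: 67.83 × 1.25 → 84.7875 g.
Cost = 84.7875 g / 1000 × $74.6/kg = $6.33.

$6.33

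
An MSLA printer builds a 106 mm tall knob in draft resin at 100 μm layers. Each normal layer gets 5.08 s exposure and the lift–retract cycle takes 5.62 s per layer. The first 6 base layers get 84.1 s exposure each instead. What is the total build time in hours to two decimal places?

3.28 hours

Layer count = ceil(106 / 0.1) = 1060.
Base layers: 6 × (84.1 + 5.62) → 538.32 s.
Regular layers: 1054 × (5.08 + 5.62) → 11277.8 s.
Total = 538.32 + 11277.8 = 11816.12 s = 3.28 hours.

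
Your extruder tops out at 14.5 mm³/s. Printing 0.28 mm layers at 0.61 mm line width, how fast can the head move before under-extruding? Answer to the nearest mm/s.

Bead cross-section = 0.28 × 0.61 = 0.1708 mm².
v_max = Q/A = 14.5/0.1708 = 84.89 mm/s → 85 mm/s.

85 mm/s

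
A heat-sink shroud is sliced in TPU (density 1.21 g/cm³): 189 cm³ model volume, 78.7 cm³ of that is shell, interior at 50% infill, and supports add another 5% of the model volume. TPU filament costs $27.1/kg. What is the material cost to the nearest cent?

Volume inside the shell: 189 − 78.7 → 110.3 cm³.
Infill volume = 0.50 × 110.3, so 55.15 cm³.
Support: 0.05 × 189 → 9.45 cm³.
Total printed volume = 78.7 + 55.15 + 9.45 = 143.3 cm³.
Mass = 143.3 × 1.21, so 173.393 g.
At $27.1/kg: 173.393/1000 × 27.1 = $4.70.

$4.70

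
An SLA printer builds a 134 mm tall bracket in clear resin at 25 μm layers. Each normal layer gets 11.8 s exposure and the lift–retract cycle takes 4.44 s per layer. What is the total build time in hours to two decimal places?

24.18 hours

Number of layers: 134 / 0.025 → 5360 (rounded up).
Per-layer time = 11.8 + 4.44 = 16.24 s.
Total = 5360 × 16.24 = 87046.4 s = 24.18 hours.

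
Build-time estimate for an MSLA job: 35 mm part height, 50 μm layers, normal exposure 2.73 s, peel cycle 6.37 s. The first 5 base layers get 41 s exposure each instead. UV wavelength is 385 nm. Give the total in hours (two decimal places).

1.82 hours

Layers = ⌈35/0.05⌉ = 700.
Base layers = 5 × (41 + 6.37) = 236.85 s.
Regular layers = 695 × (2.73 + 6.37), so 6324.5 s.
Sum: 236.85 + 6324.5 = 6561.35 s → 1.82 hours.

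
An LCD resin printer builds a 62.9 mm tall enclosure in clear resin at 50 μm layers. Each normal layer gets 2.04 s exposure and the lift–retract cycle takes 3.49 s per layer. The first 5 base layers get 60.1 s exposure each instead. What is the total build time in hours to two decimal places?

2.01 hours

Layers = ⌈62.9/0.05⌉ = 1258.
Bottom layers: 5 × (60.1 + 3.49) → 317.95 s.
Normal layers = 1253 × (2.04 + 3.49), so 6929.09 s.
Sum: 317.95 + 6929.09 = 7247.04 s → 2.01 hours.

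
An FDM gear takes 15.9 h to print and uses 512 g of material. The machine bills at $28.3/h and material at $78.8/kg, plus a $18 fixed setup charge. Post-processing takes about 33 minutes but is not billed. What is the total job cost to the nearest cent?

Machine cost = 28.3 × 15.9 = $449.97.
Feedstock cost = 78.8 × 512/1000 = $40.3456.
Total = 449.97 + 40.3456 + 18 = 508.3156 ≈ $508.32.

$508.32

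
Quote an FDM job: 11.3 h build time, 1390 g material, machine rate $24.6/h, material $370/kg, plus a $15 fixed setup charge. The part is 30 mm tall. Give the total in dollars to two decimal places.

$807.28

Time charge = 24.6 × 11.3, so $277.98.
Material cost: 370 × 1390/1000 → $514.30.
Adding setup: 277.98 + 514.30 + 15 → $807.28.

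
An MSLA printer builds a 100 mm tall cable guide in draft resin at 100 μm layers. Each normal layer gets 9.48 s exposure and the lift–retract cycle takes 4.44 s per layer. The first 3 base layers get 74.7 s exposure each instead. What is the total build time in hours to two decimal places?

3.92 hours

Layer count = ceil(100 / 0.1) = 1000.
Base layers = 3 × (74.7 + 4.44) = 237.42 s.
Regular layers = 997 × (9.48 + 4.44) = 13878.24 s.
Sum: 237.42 + 13878.24 = 14115.66 s → 3.92 hours.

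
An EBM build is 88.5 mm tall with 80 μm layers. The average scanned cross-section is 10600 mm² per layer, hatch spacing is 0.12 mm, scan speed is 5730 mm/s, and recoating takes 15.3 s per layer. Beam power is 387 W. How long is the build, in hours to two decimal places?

9.45 hours

Number of layers: 88.5 / 0.08 → 1107 (rounded up).
Per-layer scan distance = 10600 / 0.12 = 88333.3 mm.
Per-layer scan time = 88333.3 / 5730, so 15.4159 s.
Layer cycle = 15.4159 + 15.3 = 30.7159 s.
Total: 1107 × 30.7159 s = 34002.5013 s → 9.45 hours.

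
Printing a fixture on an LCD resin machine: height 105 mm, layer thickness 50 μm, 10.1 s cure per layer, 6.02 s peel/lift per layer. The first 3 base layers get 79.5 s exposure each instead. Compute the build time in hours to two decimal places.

Layer count = ceil(105 / 0.05) = 2100.
Burn-in layers = 3 × (79.5 + 6.02) = 256.56 s.
Normal layers = 2097 × (10.1 + 6.02) = 33803.64 s.
Total = 256.56 + 33803.64 = 34060.2 s = 9.46 hours.

9.46 hours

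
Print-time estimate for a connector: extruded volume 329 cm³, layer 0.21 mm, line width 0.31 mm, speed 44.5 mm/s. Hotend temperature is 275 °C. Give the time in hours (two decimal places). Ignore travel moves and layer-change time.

Extrusion cross-section = 0.21 × 0.31 = 0.0651 mm².
Path length: 329000 mm³ / 0.0651 mm² → 5053763.4 mm.
Time extruding: 5053763.4 / 44.5 → 113567.7 s.
113567.7 s = 31.55 hours.

31.55 hours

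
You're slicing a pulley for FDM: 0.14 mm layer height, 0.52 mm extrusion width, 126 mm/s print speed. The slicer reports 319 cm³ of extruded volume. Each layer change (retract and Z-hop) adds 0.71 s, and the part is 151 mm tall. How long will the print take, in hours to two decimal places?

Bead cross-section = 0.14 × 0.52, so 0.0728 mm².
Path length: 319000 mm³ / 0.0728 mm² → 4381868.1 mm.
Time extruding = 4381868.1 / 126 = 34776.7 s.
Number of layers: 151 / 0.14 → 1079 (rounded up).
Z-hop total = 1079 × 0.71, so 766.09 s.
Total = 34776.7 + 766.09 = 35542.79 s = 9.87 hours.

9.87 hours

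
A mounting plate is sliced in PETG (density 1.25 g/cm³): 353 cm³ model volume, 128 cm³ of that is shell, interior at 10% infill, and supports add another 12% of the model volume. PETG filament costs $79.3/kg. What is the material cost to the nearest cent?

$19.12

Interior volume = 353 − 128, so 225 cm³.
Deposited infill = 0.10 × 225 = 22.5 cm³.
Support = 0.12 × 353, so 42.36 cm³.
Total printed volume: 128 + 22.5 + 42.36 → 192.86 cm³.
Mass = 192.86 × 1.25, so 241.075 g.
Cost = 241.075 g / 1000 × $79.3/kg = $19.12.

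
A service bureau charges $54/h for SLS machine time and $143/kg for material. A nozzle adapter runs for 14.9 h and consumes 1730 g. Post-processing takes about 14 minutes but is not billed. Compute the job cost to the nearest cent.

$1051.99

Machine-time cost = 54 × 14.9 = $804.60.
Material cost = 143 × 1730/1000 = $247.39.
Job cost: 804.60 + 247.39 = $1051.99.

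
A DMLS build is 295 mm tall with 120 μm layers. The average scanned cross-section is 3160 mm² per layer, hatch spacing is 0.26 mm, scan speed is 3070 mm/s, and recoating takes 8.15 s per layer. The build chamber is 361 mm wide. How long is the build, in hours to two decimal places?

8.27 hours

Layers = ⌈295/0.12⌉ = 2459.
Hatch length per layer = 3160 / 0.26 = 12153.8 mm.
Scan time per layer: 12153.8 / 3070 → 3.9589 s.
Per-layer time: 3.9589 + 8.15 → 12.1089 s.
2459 layers × 12.1089 s/layer = 29775.7851 s, i.e. 8.27 hours.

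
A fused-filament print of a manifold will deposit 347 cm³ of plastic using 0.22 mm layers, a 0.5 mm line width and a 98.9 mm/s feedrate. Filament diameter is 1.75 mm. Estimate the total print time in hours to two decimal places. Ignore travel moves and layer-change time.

Bead cross-section = 0.22 × 0.5, so 0.11 mm².
Path length: 347000 mm³ / 0.11 mm² → 3154545.5 mm.
Print-move time: 3154545.5 / 98.9 → 31896.3 s.
That's 31896.3 s → 8.86 hours.

8.86 hours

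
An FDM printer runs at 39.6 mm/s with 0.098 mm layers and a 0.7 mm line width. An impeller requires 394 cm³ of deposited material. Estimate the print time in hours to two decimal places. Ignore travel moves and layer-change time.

Line area = 0.098 × 0.7 = 0.0686 mm².
Total extruded path = 394000/0.0686 = 5743440.2 mm.
Extrusion time = 5743440.2 / 39.6, so 145036.4 s.
145036.4 s = 40.29 hours.

40.29 hours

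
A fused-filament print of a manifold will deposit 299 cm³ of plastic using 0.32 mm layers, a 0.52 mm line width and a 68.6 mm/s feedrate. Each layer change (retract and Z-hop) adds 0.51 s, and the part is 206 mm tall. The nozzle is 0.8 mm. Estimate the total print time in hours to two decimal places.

Line area = 0.32 × 0.52 = 0.1664 mm².
Toolpath length = 299 cm³ / 0.1664 mm² = 299000 / 0.1664 = 1796875 mm.
Extrusion time = 1796875 / 68.6 = 26193.5 s.
Layers = ⌈206/0.32⌉ = 644.
Z-hop total = 644 × 0.51 = 328.44 s.
Altogether 26193.5 + 328.44 = 26521.94 s, i.e. 7.37 hours.

7.37 hours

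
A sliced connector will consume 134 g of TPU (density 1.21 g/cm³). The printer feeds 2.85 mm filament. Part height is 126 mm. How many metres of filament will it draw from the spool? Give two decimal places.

Extruded volume: 134/1.21 = 110.7438 cm³ (110743.8 mm³).
Filament cross-section = π × (2.85/2)² = 6.3794 mm².
Length = 110743.8 / 6.3794 = 17359.59 mm = 17.36 m.

17.36 m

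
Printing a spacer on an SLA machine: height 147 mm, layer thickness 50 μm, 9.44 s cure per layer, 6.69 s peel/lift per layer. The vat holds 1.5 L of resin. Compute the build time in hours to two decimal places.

Layer count = ceil(147 / 0.05) = 2940.
Cycle time: 9.44 + 6.69 → 16.13 s.
Build time: 2940 × 16.13 s = 47422.2 s, i.e. 13.17 hours.

13.17 hours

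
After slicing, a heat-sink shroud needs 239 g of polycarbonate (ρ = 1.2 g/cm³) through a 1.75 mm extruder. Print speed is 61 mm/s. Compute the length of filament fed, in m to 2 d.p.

82.80 m

Extruded volume: 239/1.2 = 199.1667 cm³ (199166.7 mm³).
A = π r² = π × 0.875² = 2.4053 mm².
Length = 199166.7 / 2.4053 = 82803.27 mm = 82.80 m.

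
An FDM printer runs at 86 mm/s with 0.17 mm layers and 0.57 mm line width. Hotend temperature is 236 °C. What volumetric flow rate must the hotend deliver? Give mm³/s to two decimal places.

Extrusion cross-section: 0.17 × 0.57 → 0.0969 mm².
Q = v·A = 86 × 0.0969 = 8.33 mm³/s.

8.33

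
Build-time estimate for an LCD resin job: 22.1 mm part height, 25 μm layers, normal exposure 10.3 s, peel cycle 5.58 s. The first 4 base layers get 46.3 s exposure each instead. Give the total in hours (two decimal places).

Number of layers: 22.1 / 0.025 → 884 (rounded up).
Burn-in layers = 4 × (46.3 + 5.58), so 207.52 s.
Regular layers = 880 × (10.3 + 5.58) = 13974.4 s.
Total = 207.52 + 13974.4 = 14181.92 s = 3.94 hours.

3.94 hours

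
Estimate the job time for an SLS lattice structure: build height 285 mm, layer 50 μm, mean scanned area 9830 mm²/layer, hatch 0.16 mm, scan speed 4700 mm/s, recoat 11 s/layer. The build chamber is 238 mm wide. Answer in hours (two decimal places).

Layers = ⌈285/0.05⌉ = 5700.
Scan path per layer: 9830 / 0.16 → 61437.5 mm.
Per-layer scan time = 61437.5 / 4700, so 13.0718 s.
Time per layer = 13.0718 + 11 = 24.0718 s.
Build time = 5700 × 24.0718 = 137209.26 s = 38.11 hours.

38.11 hours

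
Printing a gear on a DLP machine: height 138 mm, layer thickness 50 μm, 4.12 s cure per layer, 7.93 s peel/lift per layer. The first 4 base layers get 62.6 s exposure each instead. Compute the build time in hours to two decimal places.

Layers = ⌈138/0.05⌉ = 2760.
Bottom layers: 4 × (62.6 + 7.93) → 282.12 s.
Remaining layers = 2756 × (4.12 + 7.93) = 33209.8 s.
Total = 282.12 + 33209.8 = 33491.92 s = 9.30 hours.

9.30 hours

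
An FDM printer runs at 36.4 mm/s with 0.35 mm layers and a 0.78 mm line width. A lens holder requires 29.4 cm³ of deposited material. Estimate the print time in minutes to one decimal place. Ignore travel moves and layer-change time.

Bead cross-section = 0.35 × 0.78, so 0.273 mm².
Total extruded path = 29400/0.273 = 107692.3 mm.
Print-move time = 107692.3 / 36.4 = 2958.6 s.
In the requested units: 2958.6 s = 49.3 minutes.

49.3 minutes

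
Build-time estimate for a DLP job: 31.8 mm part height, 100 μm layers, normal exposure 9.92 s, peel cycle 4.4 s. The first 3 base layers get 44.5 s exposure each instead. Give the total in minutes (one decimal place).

77.6 minutes

Layer count = ceil(31.8 / 0.1) = 318.
Base layers = 3 × (44.5 + 4.4), so 146.7 s.
Remaining layers: 315 × (9.92 + 4.4) → 4510.8 s.
Total = 146.7 + 4510.8 = 4657.5 s = 77.6 minutes.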